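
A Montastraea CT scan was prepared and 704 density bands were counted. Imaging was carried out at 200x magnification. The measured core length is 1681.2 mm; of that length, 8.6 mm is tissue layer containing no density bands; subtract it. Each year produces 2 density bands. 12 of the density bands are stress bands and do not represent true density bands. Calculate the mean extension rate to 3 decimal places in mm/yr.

4.834 mm/yr

Correcting the raw count gives 704 − 12 = 692 true density bands.
With 2 density bands per year, 692 / 2 = 346 years.
Removing the 8.6 mm offcut leaves 1681.2 − 8.6 = 1672.6 mm.
Extension rate ≈ 1672.6 / 346 = 4.834 mm/yr.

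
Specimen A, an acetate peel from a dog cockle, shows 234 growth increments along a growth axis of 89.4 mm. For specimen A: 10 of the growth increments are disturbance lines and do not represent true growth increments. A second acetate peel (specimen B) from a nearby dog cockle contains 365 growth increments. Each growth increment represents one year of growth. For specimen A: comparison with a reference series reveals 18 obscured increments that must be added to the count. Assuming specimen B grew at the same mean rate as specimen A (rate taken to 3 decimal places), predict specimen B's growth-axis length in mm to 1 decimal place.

134.7 mm

Specimen A: after corrections the count is 234 − 10 + 18 = 242 growth increments.
A: Extension rate ≈ 89.4 / 242 = 0.369 mm/year.
B's length ≈ 0.369 × 365 = 134.7 mm.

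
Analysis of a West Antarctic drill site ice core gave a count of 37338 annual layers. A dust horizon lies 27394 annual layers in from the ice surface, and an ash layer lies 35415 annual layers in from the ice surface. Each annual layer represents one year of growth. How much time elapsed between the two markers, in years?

35415 − 27394 = 8021 annual layers lie between the two events.
At one annual layer per year, 8021 years elapsed between them.

8021 years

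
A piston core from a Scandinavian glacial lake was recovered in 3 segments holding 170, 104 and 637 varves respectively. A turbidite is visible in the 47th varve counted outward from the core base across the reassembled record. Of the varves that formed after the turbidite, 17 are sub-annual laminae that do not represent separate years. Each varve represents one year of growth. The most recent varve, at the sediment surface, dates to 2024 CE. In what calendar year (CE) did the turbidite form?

Total varves = 170 + 104 + 637 = 911.
Between varve 47 and the sediment surface there are 911 − 47 = 864 varves.
Excluding 17 false varves: 864 − 17 = 847.
2024 − 847 = 1177 CE.

1177 CE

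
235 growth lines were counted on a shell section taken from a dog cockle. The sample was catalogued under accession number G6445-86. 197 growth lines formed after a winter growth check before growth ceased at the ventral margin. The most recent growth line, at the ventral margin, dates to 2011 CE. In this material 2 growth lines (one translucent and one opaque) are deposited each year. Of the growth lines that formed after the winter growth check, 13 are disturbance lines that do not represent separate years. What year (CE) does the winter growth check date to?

1919 CE

There are 197 growth lines younger than the winter growth check.
197 − 13 false = 184 true growth lines after the winter growth check.
184 growth lines at 2 per year is 184 / 2 = 92 years.
The growth line at the ventral margin is 2011 CE, so the winter growth check dates to 2011 − 92 = 1919 CE.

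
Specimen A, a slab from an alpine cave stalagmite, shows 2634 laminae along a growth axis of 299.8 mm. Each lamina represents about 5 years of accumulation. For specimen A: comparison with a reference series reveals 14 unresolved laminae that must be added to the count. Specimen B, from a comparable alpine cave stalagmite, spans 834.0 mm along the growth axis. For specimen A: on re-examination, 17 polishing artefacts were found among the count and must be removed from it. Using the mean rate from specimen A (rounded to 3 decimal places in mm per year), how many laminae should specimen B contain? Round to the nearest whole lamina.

7252 laminae

Specimen A: after corrections the count is 2634 − 17 + 14 = 2631 laminae.
Specimen A: multiplying by 5 years per lamina: 2631 × 5 = 13155 years.
A: Extension rate ≈ 299.8 / 13155 = 0.023 mm/year.
For B, 834.0 / 0.023 = 36260.87 years; at 5 years per lamina that is 36260.87 / 5 ≈ 7252 laminae.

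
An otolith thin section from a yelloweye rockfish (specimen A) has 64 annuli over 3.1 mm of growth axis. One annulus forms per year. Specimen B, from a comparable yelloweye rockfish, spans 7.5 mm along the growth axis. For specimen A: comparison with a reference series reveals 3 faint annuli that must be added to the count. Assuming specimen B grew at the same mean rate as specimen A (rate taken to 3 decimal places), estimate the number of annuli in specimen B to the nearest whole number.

Specimen A: adjusted count: 64 + 3 = 67 annuli.
A: 3.1 mm over 67 years gives 3.1 / 67 ≈ 0.046 mm/yr.
For B, 7.5 / 0.046 = 163.04 years ≈ 163 annuli.

163 annuli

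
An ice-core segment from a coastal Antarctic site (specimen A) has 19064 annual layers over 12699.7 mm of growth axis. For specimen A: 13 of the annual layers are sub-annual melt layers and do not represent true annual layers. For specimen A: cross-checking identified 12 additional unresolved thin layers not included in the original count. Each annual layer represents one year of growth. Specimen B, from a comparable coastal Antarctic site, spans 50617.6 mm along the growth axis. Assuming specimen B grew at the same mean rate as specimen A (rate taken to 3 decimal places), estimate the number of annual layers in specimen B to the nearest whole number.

Specimen A: adjusted count: 19064 − 13 + 12 = 19063 annual layers.
A: Mean rate = 12699.7 mm / 19063 years ≈ 0.666 mm per year.
Specimen B: 50617.6 mm / 0.666 mm per year = 76002.40 years ≈ 76002 annual layers.

76002 annual layers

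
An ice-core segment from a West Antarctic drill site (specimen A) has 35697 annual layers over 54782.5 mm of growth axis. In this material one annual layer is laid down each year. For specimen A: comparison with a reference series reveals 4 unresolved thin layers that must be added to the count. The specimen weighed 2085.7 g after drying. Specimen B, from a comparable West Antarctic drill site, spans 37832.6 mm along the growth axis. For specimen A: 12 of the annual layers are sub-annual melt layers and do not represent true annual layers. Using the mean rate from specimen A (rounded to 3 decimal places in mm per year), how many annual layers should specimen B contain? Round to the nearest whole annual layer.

24647 annual layers

Specimen A: true annual layer count = 35697 − 12 + 4 = 35689.
A: 54782.5 mm over 35689 years gives 54782.5 / 35689 ≈ 1.535 mm per year.
For B, 37832.6 / 1.535 = 24646.64 years ≈ 24647 annual layers.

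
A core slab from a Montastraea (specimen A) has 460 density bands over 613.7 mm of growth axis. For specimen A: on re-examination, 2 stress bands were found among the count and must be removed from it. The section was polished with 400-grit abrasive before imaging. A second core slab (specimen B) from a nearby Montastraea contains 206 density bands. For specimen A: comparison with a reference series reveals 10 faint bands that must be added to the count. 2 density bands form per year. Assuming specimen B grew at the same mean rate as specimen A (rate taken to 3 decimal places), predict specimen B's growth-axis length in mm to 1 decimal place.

Specimen A: adjusted count: 460 − 2 + 10 = 468 density bands.
Specimen A: with 2 density bands per year, 468 / 2 = 234 years.
A: Mean rate = 613.7 mm / 234 years ≈ 2.623 mm/yr.
Specimen B: 206 density bands at 2 per year is 206 / 2 = 103 years. Length of B = 2.623 × 103 = 270.2 mm.

270.2 mm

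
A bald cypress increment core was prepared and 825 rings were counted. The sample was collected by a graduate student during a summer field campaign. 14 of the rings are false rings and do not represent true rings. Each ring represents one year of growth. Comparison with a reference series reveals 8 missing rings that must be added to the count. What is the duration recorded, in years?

819 years

Correcting the raw count gives 825 − 14 + 8 = 819 true rings.
With a one-to-one ring periodicity this is 819 years.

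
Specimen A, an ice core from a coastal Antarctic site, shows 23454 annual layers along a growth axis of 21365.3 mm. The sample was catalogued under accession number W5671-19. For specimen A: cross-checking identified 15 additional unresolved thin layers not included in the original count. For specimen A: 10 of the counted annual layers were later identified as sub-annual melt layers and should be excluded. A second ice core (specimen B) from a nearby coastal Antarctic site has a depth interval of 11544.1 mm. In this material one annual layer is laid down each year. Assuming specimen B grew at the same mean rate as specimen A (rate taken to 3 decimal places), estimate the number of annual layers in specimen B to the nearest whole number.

Specimen A: true annual layer count = 23454 − 10 + 15 = 23459.
A: Mean rate = 21365.3 mm / 23459 years ≈ 0.911 mm per year.
For B, 11544.1 / 0.911 = 12671.90 years ≈ 12672 annual layers.

12672 annual layers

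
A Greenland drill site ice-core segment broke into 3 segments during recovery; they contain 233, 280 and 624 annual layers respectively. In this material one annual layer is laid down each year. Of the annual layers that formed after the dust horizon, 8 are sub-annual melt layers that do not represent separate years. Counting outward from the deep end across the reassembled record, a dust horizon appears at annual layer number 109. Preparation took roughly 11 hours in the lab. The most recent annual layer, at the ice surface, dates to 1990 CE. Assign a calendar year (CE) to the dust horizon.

970 CE

Total annual layers = 233 + 280 + 624 = 1137.
1137 − 109 = 1028 annual layers lie beyond the dust horizon toward the ice surface.
1028 − 8 false = 1020 true annual layers after the dust horizon.
The annual layer at the ice surface is 1990 CE, so the dust horizon dates to 1990 − 1020 = 970 CE.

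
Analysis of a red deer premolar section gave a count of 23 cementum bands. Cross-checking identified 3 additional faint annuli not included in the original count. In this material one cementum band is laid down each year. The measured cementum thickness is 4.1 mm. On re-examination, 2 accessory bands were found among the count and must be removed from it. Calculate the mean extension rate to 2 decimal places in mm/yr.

0.17 mm/yr

True cementum band count = 23 − 2 + 3 = 24.
Extension rate ≈ 4.1 / 24 = 0.17 mm/yr.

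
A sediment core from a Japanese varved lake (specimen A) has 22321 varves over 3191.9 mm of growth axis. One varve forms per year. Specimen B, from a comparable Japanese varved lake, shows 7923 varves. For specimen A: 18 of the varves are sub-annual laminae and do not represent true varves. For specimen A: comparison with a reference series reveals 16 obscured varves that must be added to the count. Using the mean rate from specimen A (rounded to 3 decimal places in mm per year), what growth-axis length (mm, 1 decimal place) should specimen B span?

1133.0 mm

Specimen A: after corrections the count is 22321 − 18 + 16 = 22319 varves.
A: 3191.9 mm over 22319 years gives 3191.9 / 22319 ≈ 0.143 mm per year.
B's length ≈ 0.143 × 7923 = 1133.0 mm.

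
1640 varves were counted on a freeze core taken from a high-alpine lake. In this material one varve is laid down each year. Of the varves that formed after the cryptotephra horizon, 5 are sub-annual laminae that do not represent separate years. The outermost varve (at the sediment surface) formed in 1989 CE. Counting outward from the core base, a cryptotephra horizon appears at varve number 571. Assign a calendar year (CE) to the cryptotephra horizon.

1640 − 571 = 1069 varves lie beyond the cryptotephra horizon toward the sediment surface.
Removing the 5 false varves leaves 1069 − 5 = 1064 true varves beyond the cryptotephra horizon.
1989 − 1064 = 925 CE.

925 CE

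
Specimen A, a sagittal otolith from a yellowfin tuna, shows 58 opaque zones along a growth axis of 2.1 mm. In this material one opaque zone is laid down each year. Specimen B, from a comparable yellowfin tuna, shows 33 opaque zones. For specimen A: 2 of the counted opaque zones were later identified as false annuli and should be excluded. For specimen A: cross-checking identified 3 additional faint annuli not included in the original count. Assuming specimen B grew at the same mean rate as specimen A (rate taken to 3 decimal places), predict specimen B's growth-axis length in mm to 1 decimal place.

Specimen A: correcting the raw count gives 58 − 2 + 3 = 59 true opaque zones.
A: Mean rate = 2.1 mm / 59 years ≈ 0.036 mm/yr.
Length of B = 0.036 × 33 = 1.2 mm.

1.2 mm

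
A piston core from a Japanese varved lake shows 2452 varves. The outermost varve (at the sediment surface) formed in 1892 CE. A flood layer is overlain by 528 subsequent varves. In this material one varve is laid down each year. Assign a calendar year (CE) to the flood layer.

528 varves formed after the flood layer.
The varve at the sediment surface is 1892 CE, so the flood layer dates to 1892 − 528 = 1364 CE.

1364 CE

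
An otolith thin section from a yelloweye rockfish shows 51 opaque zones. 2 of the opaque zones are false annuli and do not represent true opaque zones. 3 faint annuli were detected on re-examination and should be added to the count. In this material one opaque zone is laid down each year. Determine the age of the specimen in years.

52 yr

After corrections the count is 51 − 2 + 3 = 52 opaque zones.
At one opaque zone per year, that is 52 years.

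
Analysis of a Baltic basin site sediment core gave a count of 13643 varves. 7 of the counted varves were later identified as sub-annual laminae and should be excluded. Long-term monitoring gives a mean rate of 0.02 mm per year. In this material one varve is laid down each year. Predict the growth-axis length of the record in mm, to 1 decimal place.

272.7 mm

Correcting the raw count gives 13643 − 7 = 13636 true varves.
Length ≈ 0.02 × 13636 = 272.7 mm.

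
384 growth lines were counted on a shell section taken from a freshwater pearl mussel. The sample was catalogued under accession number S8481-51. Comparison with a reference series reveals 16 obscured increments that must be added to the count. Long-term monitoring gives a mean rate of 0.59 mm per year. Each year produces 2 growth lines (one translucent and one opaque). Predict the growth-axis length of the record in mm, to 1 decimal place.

118.0 mm

Adjusted count: 384 + 16 = 400 growth lines.
With 2 growth lines per year, 400 / 2 = 200 years.
200 years at 0.59 mm/year gives 0.59 × 200 = 118.0 mm.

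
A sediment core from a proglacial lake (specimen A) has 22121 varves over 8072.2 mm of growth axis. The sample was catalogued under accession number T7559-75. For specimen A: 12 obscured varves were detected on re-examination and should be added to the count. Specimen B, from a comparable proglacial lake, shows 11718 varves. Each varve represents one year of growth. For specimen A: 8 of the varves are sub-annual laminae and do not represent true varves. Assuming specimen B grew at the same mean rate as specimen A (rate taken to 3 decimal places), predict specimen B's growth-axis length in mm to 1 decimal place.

Specimen A: adjusted count: 22121 − 8 + 12 = 22125 varves.
A: Extension rate ≈ 8072.2 / 22125 = 0.365 mm per year.
Length of B = 0.365 × 11718 = 4277.1 mm.

4277.1 mm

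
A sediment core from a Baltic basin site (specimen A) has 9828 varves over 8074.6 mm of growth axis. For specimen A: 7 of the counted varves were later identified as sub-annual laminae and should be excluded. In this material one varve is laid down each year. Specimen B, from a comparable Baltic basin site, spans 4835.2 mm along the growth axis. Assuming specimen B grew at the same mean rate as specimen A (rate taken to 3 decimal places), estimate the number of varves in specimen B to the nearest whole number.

Specimen A: after corrections the count is 9828 − 7 = 9821 varves.
A: 8074.6 mm over 9821 years gives 8074.6 / 9821 ≈ 0.822 mm per year.
For B, 4835.2 / 0.822 = 5882.24 years ≈ 5882 varves.

5882 varves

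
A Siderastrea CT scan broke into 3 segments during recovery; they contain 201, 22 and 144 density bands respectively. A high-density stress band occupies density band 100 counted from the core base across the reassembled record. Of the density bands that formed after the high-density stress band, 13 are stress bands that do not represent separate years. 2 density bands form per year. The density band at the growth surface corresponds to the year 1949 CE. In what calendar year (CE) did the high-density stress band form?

1822 CE

Total density bands = 201 + 22 + 144 = 367.
367 − 100 = 267 density bands lie beyond the high-density stress band toward the growth surface.
Excluding 13 false density bands: 267 − 13 = 254.
254 density bands at 2 per year is 254 / 2 = 127 years.
1949 − 127 = 1822 CE.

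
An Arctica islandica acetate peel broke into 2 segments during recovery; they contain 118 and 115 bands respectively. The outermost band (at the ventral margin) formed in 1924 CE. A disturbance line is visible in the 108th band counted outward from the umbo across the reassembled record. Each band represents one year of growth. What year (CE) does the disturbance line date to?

1799 CE

Total bands = 118 + 115 = 233.
233 − 108 = 125 bands lie beyond the disturbance line toward the ventral margin.
Counting back 125 years from 1924 CE places the disturbance line in 1924 − 125 = 1799 CE.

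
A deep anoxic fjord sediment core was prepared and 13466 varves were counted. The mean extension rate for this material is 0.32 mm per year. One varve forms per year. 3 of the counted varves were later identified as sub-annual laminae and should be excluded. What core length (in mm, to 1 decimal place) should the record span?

True varve count = 13466 − 3 = 13463.
Predicted length = 0.32 mm/year × 13463 years = 4308.2 mm.

4308.2 mm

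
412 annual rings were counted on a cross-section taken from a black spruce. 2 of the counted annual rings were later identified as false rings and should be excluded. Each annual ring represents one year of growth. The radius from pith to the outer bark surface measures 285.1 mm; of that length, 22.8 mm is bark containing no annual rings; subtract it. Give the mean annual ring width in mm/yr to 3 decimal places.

After corrections the count is 412 − 2 = 410 annual rings.
The growth record spans 285.1 − 22.8 = 262.3 mm.
Mean rate = 262.3 mm / 410 years ≈ 0.640 mm/yr.

0.640 mm/yr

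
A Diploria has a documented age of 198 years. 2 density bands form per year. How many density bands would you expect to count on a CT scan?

Expected density bands: 198 × 2 = 396.
So 396 density bands should be present.

396 density bands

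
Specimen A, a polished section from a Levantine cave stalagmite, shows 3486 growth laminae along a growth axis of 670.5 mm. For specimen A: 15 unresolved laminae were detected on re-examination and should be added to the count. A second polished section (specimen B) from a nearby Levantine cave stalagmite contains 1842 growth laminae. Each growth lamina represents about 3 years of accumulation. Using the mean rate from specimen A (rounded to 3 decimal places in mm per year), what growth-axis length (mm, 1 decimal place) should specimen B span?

353.7 mm

Specimen A: correcting the raw count gives 3486 + 15 = 3501 true growth laminae.
Specimen A: at 3 years per growth lamina, 3501 × 3 = 10503 years.
A: 670.5 mm over 10503 years gives 670.5 / 10503 ≈ 0.064 mm per year.
Specimen B: multiplying by 3 years per growth lamina: 1842 × 3 = 5526 years. Length of B = 0.064 × 5526 = 353.7 mm.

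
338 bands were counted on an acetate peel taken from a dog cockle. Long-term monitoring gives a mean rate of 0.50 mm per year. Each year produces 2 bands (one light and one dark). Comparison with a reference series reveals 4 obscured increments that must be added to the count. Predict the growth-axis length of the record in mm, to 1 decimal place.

85.5 mm

After corrections the count is 338 + 4 = 342 bands.
Dividing by 2 bands per year: 342 / 2 = 171 years.
Length ≈ 0.50 × 171 = 85.5 mm.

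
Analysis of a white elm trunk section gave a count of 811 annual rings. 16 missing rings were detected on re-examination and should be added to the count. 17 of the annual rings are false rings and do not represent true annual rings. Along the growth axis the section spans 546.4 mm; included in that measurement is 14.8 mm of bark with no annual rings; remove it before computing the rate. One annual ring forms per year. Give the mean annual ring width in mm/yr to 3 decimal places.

True annual ring count = 811 − 17 + 16 = 810.
The growth record spans 546.4 − 14.8 = 531.6 mm.
Extension rate ≈ 531.6 / 810 = 0.656 mm/yr.

0.656 mm/yr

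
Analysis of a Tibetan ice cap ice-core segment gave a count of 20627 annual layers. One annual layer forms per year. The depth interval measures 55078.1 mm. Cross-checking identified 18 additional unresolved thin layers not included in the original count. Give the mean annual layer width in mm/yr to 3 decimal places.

2.668 mm/yr

True annual layer count = 20627 + 18 = 20645.
Extension rate ≈ 55078.1 / 20645 = 2.668 mm/yr.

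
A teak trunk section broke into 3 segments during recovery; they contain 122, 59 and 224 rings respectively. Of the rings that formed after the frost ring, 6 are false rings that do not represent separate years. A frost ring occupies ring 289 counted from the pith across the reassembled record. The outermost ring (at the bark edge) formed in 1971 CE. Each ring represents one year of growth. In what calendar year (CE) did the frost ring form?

1861 CE

Total rings = 122 + 59 + 224 = 405.
405 − 289 = 116 rings lie beyond the frost ring toward the bark edge.
Removing the 6 false rings leaves 116 − 6 = 110 true rings beyond the frost ring.
Counting back 110 years from 1971 CE places the frost ring in 1971 − 110 = 1861 CE.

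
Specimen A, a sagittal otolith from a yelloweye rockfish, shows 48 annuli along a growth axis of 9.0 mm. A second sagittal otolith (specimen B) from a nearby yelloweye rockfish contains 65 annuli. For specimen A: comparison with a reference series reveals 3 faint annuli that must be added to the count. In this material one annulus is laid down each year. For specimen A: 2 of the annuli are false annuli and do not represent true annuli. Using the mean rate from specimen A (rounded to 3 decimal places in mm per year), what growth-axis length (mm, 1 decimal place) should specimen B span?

Specimen A: adjusted count: 48 − 2 + 3 = 49 annuli.
A: Extension rate ≈ 9.0 / 49 = 0.184 mm/yr.
For B, 0.184 mm/year × 65 years = 12.0 mm.

12.0 mm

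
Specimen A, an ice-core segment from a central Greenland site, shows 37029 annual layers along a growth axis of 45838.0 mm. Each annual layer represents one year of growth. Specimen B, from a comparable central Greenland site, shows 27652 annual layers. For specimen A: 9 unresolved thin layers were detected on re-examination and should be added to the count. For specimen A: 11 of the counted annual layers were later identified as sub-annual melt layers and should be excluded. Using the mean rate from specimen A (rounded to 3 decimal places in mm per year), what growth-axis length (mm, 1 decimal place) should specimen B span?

Specimen A: adjusted count: 37029 − 11 + 9 = 37027 annual layers.
A: Extension rate ≈ 45838.0 / 37027 = 1.238 mm/yr.
For B, 1.238 mm/year × 27652 years = 34233.2 mm.

34233.2 mm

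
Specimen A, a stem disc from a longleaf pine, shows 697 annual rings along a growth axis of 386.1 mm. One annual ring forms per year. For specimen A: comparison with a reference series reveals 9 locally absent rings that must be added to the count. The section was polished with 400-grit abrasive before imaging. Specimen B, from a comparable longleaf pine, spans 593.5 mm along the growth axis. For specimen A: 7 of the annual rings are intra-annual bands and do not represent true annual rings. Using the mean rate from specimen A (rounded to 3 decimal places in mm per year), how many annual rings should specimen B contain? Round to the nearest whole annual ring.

Specimen A: adjusted count: 697 − 7 + 9 = 699 annual rings.
A: 386.1 mm over 699 years gives 386.1 / 699 ≈ 0.552 mm/year.
B spans 593.5 / 0.552 = 1075.18 years ≈ 1075 annual rings.

1075 annual rings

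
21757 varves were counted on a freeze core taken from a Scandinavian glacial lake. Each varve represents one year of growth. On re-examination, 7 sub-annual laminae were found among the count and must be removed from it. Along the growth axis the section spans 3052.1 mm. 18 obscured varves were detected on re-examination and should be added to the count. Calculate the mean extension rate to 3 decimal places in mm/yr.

0.140 mm/yr

After corrections the count is 21757 − 7 + 18 = 21768 varves.
Extension rate ≈ 3052.1 / 21768 = 0.140 mm/yr.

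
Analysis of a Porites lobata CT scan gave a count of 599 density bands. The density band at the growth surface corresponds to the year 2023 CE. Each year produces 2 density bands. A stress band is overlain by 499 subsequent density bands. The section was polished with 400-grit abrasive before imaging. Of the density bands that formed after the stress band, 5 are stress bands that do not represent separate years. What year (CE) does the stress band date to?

1776 CE

499 density bands post-date the stress band.
499 − 5 false = 494 true density bands after the stress band.
With 2 density bands per year, 494 / 2 = 247 years.
The density band at the growth surface is 2023 CE, so the stress band dates to 2023 − 247 = 1776 CE.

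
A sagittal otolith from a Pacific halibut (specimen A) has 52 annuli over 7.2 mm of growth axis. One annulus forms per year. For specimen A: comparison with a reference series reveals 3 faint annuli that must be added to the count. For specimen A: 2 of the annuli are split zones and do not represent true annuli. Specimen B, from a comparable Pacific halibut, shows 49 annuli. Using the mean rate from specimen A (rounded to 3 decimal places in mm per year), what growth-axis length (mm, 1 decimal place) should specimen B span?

Specimen A: correcting the raw count gives 52 − 2 + 3 = 53 true annuli.
A: Mean rate = 7.2 mm / 53 years ≈ 0.136 mm/yr.
B's length ≈ 0.136 × 49 = 6.7 mm.

6.7 mm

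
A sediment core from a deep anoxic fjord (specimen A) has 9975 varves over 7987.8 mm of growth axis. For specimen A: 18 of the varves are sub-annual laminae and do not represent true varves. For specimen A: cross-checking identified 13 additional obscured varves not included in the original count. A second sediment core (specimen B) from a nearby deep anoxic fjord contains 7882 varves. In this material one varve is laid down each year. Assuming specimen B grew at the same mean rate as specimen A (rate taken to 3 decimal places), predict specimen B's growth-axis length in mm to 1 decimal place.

Specimen A: adjusted count: 9975 − 18 + 13 = 9970 varves.
A: Mean rate = 7987.8 mm / 9970 years ≈ 0.801 mm per year.
B's length ≈ 0.801 × 7882 = 6313.5 mm.

6313.5 mm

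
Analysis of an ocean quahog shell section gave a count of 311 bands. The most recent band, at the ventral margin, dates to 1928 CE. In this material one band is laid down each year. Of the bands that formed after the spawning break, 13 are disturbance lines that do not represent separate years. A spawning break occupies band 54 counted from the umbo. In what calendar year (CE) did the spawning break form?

Between band 54 and the ventral margin there are 311 − 54 = 257 bands.
Excluding 13 false bands: 257 − 13 = 244.
1928 − 244 = 1684 CE.

1684 CE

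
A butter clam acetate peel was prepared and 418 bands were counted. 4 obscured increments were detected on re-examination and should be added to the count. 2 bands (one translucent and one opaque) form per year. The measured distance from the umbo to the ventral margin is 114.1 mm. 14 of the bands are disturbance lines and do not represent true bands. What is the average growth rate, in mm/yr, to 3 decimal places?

Correcting the raw count gives 418 − 14 + 4 = 408 true bands.
408 bands at 2 per year is 408 / 2 = 204 years.
Extension rate ≈ 114.1 / 204 = 0.559 mm/yr.

0.559 mm/yr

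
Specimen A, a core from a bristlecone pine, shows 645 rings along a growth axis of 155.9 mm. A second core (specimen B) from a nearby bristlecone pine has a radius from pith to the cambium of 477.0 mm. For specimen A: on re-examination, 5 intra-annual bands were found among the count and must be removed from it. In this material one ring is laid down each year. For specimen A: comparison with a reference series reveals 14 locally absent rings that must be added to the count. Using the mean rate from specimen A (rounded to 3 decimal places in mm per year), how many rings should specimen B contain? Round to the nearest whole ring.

Specimen A: correcting the raw count gives 645 − 5 + 14 = 654 true rings.
A: 155.9 mm over 654 years gives 155.9 / 654 ≈ 0.238 mm/yr.
For B, 477.0 / 0.238 = 2004.20 years ≈ 2004 rings.

2004 rings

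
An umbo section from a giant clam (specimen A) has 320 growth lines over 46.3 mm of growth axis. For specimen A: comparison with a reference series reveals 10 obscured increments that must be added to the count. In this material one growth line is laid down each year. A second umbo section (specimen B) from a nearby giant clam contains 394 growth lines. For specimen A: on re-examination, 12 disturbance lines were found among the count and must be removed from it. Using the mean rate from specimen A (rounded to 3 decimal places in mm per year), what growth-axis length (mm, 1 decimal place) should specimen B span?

Specimen A: correcting the raw count gives 320 − 12 + 10 = 318 true growth lines.
A: 46.3 mm over 318 years gives 46.3 / 318 ≈ 0.146 mm per year.
B's length ≈ 0.146 × 394 = 57.5 mm.

57.5 mm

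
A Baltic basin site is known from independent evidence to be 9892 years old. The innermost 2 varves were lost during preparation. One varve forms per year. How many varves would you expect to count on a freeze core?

One varve per year gives 9892 varves over 9892 years.
9892 − 2 missed = 9890 varves expected in the prepared section.

9890 varves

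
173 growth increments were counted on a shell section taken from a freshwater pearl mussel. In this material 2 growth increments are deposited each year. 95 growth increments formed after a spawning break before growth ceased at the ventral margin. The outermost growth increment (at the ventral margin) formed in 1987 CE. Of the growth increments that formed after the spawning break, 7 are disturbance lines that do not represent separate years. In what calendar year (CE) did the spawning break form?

95 growth increments formed after the spawning break.
Excluding 7 false growth increments: 95 − 7 = 88.
With 2 growth increments per year, 88 / 2 = 44 years.
The growth increment at the ventral margin is 1987 CE, so the spawning break dates to 1987 − 44 = 1943 CE.

1943 CE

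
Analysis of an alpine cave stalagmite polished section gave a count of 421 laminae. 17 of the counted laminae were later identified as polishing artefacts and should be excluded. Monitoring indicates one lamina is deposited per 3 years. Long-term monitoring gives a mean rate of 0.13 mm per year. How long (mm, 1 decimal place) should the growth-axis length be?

157.6 mm

Correcting the raw count gives 421 − 17 = 404 true laminae.
At 3 years per lamina, 404 × 3 = 1212 years.
Predicted length = 0.13 mm/year × 1212 years = 157.6 mm.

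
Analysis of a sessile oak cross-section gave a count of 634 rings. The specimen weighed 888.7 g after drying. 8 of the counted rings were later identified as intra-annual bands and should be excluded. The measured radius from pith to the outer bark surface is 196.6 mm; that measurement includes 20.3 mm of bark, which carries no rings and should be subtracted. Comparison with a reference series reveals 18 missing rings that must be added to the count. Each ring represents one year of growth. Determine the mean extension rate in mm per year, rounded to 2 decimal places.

Correcting the raw count gives 634 − 8 + 18 = 644 true rings.
Net length = 196.6 − 20.3 = 176.3 mm.
176.3 mm over 644 years gives 176.3 / 644 ≈ 0.27 mm per year.

0.27 mm per year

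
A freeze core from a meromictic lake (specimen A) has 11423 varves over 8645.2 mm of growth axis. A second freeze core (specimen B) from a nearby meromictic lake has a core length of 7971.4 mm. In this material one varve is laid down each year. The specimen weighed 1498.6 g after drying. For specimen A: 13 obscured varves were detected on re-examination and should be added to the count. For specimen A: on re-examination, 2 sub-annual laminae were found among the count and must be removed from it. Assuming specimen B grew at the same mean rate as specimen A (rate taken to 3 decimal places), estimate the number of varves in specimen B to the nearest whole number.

10544 varves

Specimen A: true varve count = 11423 − 2 + 13 = 11434.
A: 8645.2 mm over 11434 years gives 8645.2 / 11434 ≈ 0.756 mm/yr.
For B, 7971.4 / 0.756 = 10544.18 years ≈ 10544 varves.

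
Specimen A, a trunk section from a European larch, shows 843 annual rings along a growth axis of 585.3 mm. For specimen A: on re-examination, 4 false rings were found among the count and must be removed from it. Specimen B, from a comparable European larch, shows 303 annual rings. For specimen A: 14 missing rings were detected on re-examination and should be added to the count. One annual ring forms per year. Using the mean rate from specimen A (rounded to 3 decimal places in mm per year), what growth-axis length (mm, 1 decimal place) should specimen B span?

Specimen A: correcting the raw count gives 843 − 4 + 14 = 853 true annual rings.
A: 585.3 mm over 853 years gives 585.3 / 853 ≈ 0.686 mm/year.
B's length ≈ 0.686 × 303 = 207.9 mm.

207.9 mm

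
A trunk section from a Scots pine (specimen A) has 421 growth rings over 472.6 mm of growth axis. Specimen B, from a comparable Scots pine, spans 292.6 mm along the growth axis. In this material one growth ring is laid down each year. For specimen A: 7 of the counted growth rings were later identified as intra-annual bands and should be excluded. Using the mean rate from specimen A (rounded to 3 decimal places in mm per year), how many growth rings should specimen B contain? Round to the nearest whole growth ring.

Specimen A: adjusted count: 421 − 7 = 414 growth rings.
A: 472.6 mm over 414 years gives 472.6 / 414 ≈ 1.142 mm/yr.
B spans 292.6 / 1.142 = 256.22 years ≈ 256 growth rings.

256 growth rings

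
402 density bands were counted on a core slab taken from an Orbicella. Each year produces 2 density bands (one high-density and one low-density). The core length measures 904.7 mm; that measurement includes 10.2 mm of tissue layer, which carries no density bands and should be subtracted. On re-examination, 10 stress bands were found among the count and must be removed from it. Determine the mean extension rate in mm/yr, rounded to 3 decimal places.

After corrections the count is 402 − 10 = 392 density bands.
With 2 density bands per year, 392 / 2 = 196 years.
The growth record spans 904.7 − 10.2 = 894.5 mm.
Extension rate ≈ 894.5 / 196 = 4.564 mm/yr.

4.564 mm/yr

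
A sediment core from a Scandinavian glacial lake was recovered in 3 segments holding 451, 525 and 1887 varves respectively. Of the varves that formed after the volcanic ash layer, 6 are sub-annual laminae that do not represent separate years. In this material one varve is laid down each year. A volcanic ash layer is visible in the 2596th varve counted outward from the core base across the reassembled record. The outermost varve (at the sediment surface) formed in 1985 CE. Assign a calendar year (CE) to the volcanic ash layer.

Total varves = 451 + 525 + 1887 = 2863.
2863 − 2596 = 267 varves lie beyond the volcanic ash layer toward the sediment surface.
Removing the 6 false varves leaves 267 − 6 = 261 true varves beyond the volcanic ash layer.
1985 − 261 = 1724 CE.

1724 CE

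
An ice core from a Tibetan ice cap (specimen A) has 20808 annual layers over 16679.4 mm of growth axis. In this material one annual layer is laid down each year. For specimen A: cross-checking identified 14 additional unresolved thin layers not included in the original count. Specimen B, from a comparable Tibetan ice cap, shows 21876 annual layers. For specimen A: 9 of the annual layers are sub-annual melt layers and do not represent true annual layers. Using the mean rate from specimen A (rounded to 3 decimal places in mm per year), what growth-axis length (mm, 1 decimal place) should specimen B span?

17522.7 mm

Specimen A: true annual layer count = 20808 − 9 + 14 = 20813.
A: 16679.4 mm over 20813 years gives 16679.4 / 20813 ≈ 0.801 mm/year.
For B, 0.801 mm/year × 21876 years = 17522.7 mm.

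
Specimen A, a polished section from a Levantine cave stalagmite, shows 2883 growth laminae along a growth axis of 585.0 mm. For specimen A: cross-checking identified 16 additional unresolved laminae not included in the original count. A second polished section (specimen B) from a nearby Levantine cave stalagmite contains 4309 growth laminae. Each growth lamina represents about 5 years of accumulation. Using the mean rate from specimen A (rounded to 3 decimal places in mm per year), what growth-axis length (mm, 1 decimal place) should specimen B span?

861.8 mm

Specimen A: correcting the raw count gives 2883 + 16 = 2899 true growth laminae.
Specimen A: at 5 years per growth lamina, 2899 × 5 = 14495 years.
A: Extension rate ≈ 585.0 / 14495 = 0.040 mm/yr.
Specimen B: 4309 growth laminae at 5 years each span 4309 × 5 = 21545 years. For B, 0.040 mm/year × 21545 years = 861.8 mm.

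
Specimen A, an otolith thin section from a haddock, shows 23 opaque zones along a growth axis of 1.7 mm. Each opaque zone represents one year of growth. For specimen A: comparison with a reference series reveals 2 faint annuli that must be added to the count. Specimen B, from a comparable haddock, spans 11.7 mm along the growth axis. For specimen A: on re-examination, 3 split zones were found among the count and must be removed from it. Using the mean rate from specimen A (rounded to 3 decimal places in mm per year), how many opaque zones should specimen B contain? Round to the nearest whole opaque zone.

152 opaque zones

Specimen A: after corrections the count is 23 − 3 + 2 = 22 opaque zones.
A: Extension rate ≈ 1.7 / 22 = 0.077 mm per year.
For B, 11.7 / 0.077 = 151.95 years ≈ 152 opaque zones.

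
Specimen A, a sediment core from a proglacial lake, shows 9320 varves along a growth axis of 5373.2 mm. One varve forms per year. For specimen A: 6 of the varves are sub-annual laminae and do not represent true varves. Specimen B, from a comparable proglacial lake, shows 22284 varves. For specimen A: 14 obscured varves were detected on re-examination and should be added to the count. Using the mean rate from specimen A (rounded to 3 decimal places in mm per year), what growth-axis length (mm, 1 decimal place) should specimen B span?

12835.6 mm

Specimen A: correcting the raw count gives 9320 − 6 + 14 = 9328 true varves.
A: Mean rate = 5373.2 mm / 9328 years ≈ 0.576 mm per year.
For B, 0.576 mm/year × 22284 years = 12835.6 mm.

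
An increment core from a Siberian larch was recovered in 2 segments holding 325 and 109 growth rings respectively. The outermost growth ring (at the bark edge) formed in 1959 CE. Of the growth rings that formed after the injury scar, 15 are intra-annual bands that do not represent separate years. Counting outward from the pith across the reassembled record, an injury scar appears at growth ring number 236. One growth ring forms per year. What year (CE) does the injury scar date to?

Total growth rings = 325 + 109 = 434.
Between growth ring 236 and the bark edge there are 434 − 236 = 198 growth rings.
Removing the 15 false growth rings leaves 198 − 15 = 183 true growth rings beyond the injury scar.
The growth ring at the bark edge is 1959 CE, so the injury scar dates to 1959 − 183 = 1776 CE.

1776 CE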